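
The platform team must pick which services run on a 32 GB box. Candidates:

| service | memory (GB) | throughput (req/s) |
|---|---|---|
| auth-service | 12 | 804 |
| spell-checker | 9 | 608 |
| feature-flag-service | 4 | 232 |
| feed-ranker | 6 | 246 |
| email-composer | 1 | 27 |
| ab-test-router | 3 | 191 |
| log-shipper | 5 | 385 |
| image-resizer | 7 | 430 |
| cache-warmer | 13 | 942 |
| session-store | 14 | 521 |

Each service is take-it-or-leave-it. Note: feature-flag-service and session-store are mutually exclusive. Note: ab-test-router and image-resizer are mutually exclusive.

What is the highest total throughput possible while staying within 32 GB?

Filling by ratio: spell-checker + email-composer + ab-test-router + log-shipper + cache-warmer for 2153, with 1 GB left unused.
Dropping ab-test-router frees 3 GB; slotting in feature-flag-service (4 GB) lifts the total to 2194 at 32 GB.
An exhaustive check of the 1024 subsets confirms 2194.

2194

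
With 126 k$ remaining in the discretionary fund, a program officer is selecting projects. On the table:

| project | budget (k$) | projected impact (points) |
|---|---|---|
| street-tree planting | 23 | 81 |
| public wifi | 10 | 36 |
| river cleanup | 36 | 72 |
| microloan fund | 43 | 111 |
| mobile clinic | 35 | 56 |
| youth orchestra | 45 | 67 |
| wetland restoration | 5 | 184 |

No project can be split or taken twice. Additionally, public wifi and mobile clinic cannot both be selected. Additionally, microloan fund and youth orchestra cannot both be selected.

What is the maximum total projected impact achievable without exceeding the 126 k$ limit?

484

Taking street-tree planting + public wifi + river cleanup + microloan fund + wetland restoration: 117 k$ used, 484 in projected impact.
No other feasible combination exceeds 484.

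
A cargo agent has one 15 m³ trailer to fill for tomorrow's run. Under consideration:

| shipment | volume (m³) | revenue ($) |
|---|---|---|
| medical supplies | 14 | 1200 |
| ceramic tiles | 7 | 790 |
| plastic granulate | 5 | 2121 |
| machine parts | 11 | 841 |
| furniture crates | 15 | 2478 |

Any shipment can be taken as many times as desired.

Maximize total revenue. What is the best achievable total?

6363

Ranking by ratio (revenue/m³): plastic granulate 424.20, furniture crates 165.20, ceramic tiles 112.86, medical supplies 85.71.
3×plastic granulate uses 15 of the 15 m³ and totals 6363.
Nothing else within 15 m³ beats 6363.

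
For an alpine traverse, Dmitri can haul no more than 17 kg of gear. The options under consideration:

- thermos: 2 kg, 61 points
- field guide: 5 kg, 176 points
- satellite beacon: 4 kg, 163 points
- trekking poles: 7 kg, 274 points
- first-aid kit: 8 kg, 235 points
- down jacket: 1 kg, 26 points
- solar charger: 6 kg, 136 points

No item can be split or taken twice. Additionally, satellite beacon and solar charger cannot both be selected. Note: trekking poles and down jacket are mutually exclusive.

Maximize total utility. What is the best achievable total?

613

By utility per kg: satellite beacon 40.75, trekking poles 39.14, field guide 35.20 lead.
Best packing: field guide + satellite beacon + trekking poles — 16 kg, 613 total.
Runner-up field guide + satellite beacon + first-aid kit tops out at 574.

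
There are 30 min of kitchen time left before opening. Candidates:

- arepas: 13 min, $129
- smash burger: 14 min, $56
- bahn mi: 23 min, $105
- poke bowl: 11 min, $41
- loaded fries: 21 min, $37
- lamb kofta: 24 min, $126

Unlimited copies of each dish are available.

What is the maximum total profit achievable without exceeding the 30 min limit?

258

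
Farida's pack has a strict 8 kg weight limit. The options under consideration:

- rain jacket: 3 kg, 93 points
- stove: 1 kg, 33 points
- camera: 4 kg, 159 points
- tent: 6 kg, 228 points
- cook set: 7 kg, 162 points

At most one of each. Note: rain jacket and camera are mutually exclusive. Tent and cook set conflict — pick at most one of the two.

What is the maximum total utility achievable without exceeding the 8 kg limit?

Density check — camera 39.75, tent 38.00, stove 33.00 are the best per kg.
Stove + tent uses 7 of the 8 kg and totals 261.
Next best is tent at 228 (6 kg) — short by 33.

261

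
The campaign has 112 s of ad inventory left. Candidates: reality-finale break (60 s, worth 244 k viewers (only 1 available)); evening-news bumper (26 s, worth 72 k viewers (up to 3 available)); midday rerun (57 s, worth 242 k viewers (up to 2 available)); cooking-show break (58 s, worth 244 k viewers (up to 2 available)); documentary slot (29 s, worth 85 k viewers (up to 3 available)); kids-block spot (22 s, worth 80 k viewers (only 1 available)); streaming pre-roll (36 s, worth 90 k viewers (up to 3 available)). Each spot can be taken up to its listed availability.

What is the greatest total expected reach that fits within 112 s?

409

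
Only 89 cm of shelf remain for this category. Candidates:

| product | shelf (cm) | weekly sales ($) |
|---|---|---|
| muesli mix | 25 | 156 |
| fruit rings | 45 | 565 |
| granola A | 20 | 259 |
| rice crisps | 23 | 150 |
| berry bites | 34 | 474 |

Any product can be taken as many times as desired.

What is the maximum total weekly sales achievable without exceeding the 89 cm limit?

The ratio ordering already packs tightly: granola A + 2×berry bites, 88 cm, 1207.
The spare 1 cm is too small for any remaining product, and no exchange beats 1207.

1207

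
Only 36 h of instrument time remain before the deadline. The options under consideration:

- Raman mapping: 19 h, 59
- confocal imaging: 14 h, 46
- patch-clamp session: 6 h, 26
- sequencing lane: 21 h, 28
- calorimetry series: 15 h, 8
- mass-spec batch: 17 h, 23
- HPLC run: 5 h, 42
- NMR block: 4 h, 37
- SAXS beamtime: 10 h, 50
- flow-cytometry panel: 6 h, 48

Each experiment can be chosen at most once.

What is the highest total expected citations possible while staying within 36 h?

Ranking by ratio (expected citations/h): NMR block 9.25, HPLC run 8.40, flow-cytometry panel 8.00.
Taking patch-clamp session + HPLC run + NMR block + SAXS beamtime + flow-cytometry panel: 31 h used, 203 in expected citations.
Next best is confocal imaging + patch-clamp session + HPLC run + NMR block + flow-cytometry panel at 199 (35 h) — short by 4.

203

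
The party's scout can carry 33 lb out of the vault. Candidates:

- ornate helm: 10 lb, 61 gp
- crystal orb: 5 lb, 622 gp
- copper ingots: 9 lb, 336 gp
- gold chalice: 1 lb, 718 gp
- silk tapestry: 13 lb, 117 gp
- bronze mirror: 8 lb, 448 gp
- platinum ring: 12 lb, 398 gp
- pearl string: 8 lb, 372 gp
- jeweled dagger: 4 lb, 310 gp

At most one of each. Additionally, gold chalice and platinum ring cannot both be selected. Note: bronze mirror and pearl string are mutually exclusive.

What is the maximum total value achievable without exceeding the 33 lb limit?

2434

Taking crystal orb + copper ingots + gold chalice + bronze mirror + jeweled dagger: 27 lb used, 2434 in value.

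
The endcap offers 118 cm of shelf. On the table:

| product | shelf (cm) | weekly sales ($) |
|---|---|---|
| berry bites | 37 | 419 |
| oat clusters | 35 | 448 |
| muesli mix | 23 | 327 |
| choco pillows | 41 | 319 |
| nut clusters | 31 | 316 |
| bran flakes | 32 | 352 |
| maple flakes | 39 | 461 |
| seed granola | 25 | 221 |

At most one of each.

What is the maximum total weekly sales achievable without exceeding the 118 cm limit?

Filling by ratio: oat clusters + muesli mix + maple flakes for 1236, with 21 cm left unused.
The 39 cm tied up in maple flakes is better spent on bran flakes + seed granola — total rises to 1348 (115 cm).
The closest alternative, berry bites + oat clusters + maple flakes, reaches only 1328.

1348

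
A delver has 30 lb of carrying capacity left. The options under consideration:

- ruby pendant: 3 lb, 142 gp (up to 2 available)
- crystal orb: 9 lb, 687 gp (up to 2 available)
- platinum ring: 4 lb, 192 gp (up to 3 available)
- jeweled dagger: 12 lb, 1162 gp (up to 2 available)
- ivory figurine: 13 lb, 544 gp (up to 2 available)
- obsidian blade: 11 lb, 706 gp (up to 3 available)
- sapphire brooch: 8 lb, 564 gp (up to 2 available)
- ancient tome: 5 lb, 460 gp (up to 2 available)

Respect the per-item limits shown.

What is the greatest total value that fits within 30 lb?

2784

The ratio ordering already packs tightly: 2×jeweled dagger + ancient tome, 29 lb, 2784.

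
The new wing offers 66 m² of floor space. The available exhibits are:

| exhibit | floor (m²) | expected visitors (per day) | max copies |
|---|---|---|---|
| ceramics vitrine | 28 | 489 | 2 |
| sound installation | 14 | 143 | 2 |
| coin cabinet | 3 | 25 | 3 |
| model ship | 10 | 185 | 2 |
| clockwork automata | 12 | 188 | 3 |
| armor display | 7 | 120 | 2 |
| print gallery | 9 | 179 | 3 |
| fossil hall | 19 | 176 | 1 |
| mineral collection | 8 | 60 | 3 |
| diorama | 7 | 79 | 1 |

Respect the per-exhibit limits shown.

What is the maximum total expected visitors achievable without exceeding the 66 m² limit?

1217

Ranking by ratio (expected visitors/m²): print gallery 19.89, model ship 18.50, ceramics vitrine 17.46, armor display 17.14.
Taking the top-ratio exhibits first gives coin cabinet + 2×model ship + 2×armor display + 3×print gallery for 1172 (64 m²).
Dropping coin cabinet and 2×armor display and print gallery frees 26 m²; slotting in ceramics vitrine (28 m²) lifts the total to 1217 at 66 m².
Every other selection either busts 66 m² or exceeds an availability limit or fails to beat 1217.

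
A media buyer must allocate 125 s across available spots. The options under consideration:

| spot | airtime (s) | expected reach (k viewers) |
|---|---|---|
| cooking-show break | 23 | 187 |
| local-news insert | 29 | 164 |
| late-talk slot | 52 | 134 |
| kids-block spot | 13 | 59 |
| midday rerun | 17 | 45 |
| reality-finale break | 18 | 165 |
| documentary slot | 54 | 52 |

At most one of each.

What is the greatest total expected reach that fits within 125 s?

650

By expected reach per s: reality-finale break 9.17, cooking-show break 8.13, local-news insert 5.66 lead.
Taking the top-ratio spots first gives cooking-show break + local-news insert + kids-block spot + midday rerun + reality-finale break for 620 (100 s).
Dropping kids-block spot and midday rerun frees 30 s; slotting in late-talk slot (52 s) lifts the total to 650 at 122 s.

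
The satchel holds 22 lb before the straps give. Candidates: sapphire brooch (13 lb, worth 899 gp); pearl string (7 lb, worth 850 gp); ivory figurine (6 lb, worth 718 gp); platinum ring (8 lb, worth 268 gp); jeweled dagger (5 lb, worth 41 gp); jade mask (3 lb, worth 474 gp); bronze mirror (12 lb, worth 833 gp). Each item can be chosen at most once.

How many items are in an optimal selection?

Best achievable value is 2157.
One optimal bundle: pearl string + jade mask + bronze mirror (22 lb).
Any selection reaching 2157 contains exactly 3 items.

3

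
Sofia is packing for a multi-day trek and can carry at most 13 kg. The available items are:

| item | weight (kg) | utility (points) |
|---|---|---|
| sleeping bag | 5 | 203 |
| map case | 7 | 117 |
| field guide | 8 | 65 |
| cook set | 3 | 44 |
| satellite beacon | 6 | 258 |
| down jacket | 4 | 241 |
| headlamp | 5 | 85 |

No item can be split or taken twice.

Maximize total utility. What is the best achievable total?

543

The ratio ordering already packs tightly: cook set + satellite beacon + down jacket, 13 kg, 543.
No other feasible combination exceeds 543.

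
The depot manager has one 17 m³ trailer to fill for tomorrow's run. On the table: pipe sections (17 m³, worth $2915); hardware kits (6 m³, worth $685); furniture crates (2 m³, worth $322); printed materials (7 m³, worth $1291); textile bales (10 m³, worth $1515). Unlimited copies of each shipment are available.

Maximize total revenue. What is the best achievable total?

2915

Ranking by ratio (revenue/m³): printed materials 184.43, pipe sections 171.47, furniture crates 161.00.
Taking the top-ratio shipments first gives furniture crates + 2×printed materials for 2904 (16 m³).
Dropping furniture crates and 2×printed materials frees 16 m³; slotting in pipe sections (17 m³) lifts the total to 2915 at 17 m³.
Nothing else within 17 m³ beats 2915.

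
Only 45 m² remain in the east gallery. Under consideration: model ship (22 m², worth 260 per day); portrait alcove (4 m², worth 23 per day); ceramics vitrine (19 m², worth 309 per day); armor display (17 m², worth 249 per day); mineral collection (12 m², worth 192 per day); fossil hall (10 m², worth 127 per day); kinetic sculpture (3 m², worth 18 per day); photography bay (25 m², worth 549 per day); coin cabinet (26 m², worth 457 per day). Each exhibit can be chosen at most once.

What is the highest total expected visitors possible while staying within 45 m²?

Taking ceramics vitrine + photography bay: 44 m² used, 858 in expected visitors.

858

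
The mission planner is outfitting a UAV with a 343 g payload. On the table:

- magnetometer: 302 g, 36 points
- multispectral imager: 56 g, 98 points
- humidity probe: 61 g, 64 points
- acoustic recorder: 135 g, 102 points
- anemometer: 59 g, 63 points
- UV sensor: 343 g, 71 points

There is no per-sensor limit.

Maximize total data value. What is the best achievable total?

The ratio ordering already packs tightly: 6×multispectral imager, 336 g, 588.
Nothing else within 343 g beats 588.

588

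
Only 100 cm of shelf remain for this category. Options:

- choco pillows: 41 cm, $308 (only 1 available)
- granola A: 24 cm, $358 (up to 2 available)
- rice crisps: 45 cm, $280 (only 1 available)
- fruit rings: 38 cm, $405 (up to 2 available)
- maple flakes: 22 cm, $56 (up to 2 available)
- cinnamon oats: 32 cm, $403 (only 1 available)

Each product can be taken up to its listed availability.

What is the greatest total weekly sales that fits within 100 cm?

1168

Taking the top-ratio products first gives 2×granola A + cinnamon oats for 1119 (80 cm).
Replace granola A and cinnamon oats with 2×fruit rings: the trade gains 49 net, giving 1168 at 100 cm.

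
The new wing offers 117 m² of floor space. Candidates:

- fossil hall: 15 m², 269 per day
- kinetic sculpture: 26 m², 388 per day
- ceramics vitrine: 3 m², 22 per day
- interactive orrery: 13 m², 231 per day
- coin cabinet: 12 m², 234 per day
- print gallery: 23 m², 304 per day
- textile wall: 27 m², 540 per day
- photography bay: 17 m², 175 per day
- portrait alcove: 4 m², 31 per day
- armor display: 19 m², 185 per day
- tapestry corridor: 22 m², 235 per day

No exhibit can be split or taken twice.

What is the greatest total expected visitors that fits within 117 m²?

1966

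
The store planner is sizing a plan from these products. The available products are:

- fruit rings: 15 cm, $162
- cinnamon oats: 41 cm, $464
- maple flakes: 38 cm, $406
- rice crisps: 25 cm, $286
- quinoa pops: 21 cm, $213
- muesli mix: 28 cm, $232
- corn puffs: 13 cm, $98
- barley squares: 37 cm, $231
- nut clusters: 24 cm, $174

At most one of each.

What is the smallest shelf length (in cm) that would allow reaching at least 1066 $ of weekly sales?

99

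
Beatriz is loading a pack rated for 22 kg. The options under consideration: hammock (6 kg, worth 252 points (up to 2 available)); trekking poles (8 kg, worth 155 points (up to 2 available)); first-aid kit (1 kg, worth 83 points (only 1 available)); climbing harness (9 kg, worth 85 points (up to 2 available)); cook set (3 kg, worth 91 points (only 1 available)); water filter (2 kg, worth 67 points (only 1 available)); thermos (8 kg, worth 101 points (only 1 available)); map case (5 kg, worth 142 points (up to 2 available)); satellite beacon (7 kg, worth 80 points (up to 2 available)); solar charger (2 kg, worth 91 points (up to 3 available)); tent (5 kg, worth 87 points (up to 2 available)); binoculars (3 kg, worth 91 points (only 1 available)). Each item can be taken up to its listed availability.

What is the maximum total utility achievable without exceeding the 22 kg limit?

951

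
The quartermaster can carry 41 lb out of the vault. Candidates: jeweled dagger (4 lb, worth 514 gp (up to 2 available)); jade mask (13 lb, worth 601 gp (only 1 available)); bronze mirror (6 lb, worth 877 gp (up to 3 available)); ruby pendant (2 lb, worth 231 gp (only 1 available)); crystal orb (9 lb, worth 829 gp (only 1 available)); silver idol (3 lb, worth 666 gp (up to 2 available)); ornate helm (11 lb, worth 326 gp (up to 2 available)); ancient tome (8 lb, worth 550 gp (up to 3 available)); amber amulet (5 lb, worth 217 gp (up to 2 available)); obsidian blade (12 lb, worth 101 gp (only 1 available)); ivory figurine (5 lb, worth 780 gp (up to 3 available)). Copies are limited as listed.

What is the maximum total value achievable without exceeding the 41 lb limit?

6534

3×bronze mirror + ruby pendant + 2×silver idol + 3×ivory figurine uses 41 of the 41 lb and totals 6534.
Every other selection either busts 41 lb or exceeds an availability limit or fails to beat 6534.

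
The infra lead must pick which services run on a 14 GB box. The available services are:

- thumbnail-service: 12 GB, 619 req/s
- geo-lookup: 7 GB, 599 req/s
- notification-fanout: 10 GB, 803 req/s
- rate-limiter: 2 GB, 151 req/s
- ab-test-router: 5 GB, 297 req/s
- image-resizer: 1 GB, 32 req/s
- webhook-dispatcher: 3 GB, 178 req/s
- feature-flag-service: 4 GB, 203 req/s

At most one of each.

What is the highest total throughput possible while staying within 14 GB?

1047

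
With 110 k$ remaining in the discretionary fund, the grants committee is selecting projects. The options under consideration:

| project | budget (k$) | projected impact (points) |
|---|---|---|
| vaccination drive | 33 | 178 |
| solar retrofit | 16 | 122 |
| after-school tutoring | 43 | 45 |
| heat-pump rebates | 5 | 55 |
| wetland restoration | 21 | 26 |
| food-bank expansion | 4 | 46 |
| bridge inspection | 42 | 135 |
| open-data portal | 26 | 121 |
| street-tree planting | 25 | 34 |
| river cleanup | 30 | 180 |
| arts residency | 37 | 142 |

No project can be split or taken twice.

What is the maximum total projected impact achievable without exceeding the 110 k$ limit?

Taking the top-ratio projects first gives vaccination drive + solar retrofit + heat-pump rebates + wetland restoration + food-bank expansion + river cleanup for 607 (109 k$).
The 25 k$ tied up in wetland restoration and food-bank expansion is better spent on open-data portal — total rises to 656 (110 k$).
The closest alternative, vaccination drive + solar retrofit + food-bank expansion + open-data portal + river cleanup, reaches only 647.

656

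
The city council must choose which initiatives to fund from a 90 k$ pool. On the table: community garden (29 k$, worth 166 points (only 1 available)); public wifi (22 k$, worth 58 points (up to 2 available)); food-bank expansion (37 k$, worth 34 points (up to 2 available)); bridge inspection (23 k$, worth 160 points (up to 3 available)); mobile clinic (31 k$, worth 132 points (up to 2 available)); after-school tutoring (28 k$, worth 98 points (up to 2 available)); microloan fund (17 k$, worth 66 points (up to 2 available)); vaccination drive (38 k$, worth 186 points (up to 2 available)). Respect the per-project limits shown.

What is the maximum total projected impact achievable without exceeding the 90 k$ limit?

546

Best packing: 3×bridge inspection + microloan fund — 86 k$, 546 total.
No other feasible combination exceeds 546.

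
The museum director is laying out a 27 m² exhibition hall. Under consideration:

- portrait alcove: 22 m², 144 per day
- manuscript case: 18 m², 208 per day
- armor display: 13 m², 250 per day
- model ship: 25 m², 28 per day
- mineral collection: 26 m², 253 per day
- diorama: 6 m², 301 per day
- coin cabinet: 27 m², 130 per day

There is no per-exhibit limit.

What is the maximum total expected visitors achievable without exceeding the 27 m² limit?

1204

Taking 4×diorama: 24 m² used, 1204 in expected visitors.
That's the maximum — no swap from here does better than 1204.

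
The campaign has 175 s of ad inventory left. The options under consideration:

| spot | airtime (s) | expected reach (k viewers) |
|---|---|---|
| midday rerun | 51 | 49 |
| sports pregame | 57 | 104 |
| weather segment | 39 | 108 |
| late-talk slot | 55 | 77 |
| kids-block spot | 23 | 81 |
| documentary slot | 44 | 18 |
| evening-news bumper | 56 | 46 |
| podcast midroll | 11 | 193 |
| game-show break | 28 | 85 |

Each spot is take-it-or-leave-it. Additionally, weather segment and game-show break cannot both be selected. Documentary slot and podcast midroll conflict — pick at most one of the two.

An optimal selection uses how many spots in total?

The maximum expected reach within 175 s is 540.
For example sports pregame + late-talk slot + kids-block spot + podcast midroll + game-show break achieves it, using 174 s.
All optima have 5 spots.

5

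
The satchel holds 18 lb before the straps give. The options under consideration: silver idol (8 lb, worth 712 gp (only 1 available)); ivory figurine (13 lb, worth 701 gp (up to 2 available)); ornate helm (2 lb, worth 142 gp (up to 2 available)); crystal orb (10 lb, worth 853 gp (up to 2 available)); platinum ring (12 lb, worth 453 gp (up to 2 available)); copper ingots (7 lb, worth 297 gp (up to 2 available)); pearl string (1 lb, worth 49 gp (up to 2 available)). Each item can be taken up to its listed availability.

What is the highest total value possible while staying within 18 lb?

1565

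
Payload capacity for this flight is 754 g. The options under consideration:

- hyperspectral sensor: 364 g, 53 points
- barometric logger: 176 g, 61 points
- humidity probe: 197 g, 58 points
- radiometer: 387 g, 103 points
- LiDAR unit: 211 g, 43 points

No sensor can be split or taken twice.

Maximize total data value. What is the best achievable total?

172

By data value per g: barometric logger 0.35, humidity probe 0.29, radiometer 0.27, LiDAR unit 0.20 lead.
Greedy by ratio would take barometric logger + humidity probe + LiDAR unit: 584 g used, total 162.
Replace LiDAR unit with hyperspectral sensor: the trade gains 10 net, giving 172 at 737 g.
That's the maximum — no swap from here does better than 172.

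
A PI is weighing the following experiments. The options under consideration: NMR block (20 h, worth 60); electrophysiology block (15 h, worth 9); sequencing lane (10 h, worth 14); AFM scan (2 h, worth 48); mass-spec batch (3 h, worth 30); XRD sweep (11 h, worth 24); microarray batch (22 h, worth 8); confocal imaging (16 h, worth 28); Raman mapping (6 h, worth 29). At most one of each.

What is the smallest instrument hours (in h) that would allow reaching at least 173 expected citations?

Minimise h subject to total expected citations ≥ 173.
Taking NMR block + sequencing lane + AFM scan + mass-spec batch + Raman mapping gives 181 (≥ 173) for 41 h.
Below 41 h the best achievable stays under 173.

41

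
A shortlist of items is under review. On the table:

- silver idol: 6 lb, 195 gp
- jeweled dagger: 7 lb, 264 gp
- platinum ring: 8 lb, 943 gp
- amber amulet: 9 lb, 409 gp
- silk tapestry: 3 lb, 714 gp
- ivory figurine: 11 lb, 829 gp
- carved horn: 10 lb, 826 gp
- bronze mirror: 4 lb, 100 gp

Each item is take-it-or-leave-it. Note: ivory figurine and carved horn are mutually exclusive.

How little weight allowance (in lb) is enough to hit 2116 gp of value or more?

21

Minimise lb subject to total value ≥ 2116.
Taking platinum ring + silk tapestry + carved horn gives 2483 (≥ 2116) for 21 lb.
No combination under 21 lb hits 2116.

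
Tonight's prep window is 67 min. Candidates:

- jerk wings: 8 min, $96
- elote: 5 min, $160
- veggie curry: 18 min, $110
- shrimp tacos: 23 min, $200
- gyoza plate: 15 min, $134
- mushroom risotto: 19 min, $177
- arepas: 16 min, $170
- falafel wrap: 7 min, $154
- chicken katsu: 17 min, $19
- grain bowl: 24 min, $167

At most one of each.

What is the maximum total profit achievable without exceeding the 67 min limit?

818

Density check — elote 32.00, falafel wrap 22.00, jerk wings 12.00, arepas 10.62 are the best per min.
Greedy by ratio would take jerk wings + elote + mushroom risotto + arepas + falafel wrap: 55 min used, total 757.
Replace jerk wings and mushroom risotto with shrimp tacos + gyoza plate: the trade gains 61 net, giving 818 at 66 min.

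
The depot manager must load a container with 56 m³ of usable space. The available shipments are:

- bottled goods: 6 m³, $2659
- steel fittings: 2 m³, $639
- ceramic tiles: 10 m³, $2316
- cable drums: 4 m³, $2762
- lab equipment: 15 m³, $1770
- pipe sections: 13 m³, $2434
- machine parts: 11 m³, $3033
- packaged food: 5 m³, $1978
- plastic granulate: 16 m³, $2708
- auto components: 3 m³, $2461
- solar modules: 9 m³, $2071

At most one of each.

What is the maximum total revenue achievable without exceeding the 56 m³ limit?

18311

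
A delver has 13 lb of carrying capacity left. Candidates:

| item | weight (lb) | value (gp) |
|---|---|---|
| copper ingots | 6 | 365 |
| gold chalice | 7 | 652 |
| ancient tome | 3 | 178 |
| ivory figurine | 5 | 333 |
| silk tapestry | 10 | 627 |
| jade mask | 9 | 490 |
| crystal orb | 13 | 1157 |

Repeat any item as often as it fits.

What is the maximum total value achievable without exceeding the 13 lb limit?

1157

Density check — gold chalice 93.14, crystal orb 89.00, ivory figurine 66.60, silk tapestry 62.70 are the best per lb.
Greedy by ratio would take gold chalice + ivory figurine: 12 lb used, total 985.
The 12 lb tied up in gold chalice and ivory figurine is better spent on crystal orb — total rises to 1157 (13 lb).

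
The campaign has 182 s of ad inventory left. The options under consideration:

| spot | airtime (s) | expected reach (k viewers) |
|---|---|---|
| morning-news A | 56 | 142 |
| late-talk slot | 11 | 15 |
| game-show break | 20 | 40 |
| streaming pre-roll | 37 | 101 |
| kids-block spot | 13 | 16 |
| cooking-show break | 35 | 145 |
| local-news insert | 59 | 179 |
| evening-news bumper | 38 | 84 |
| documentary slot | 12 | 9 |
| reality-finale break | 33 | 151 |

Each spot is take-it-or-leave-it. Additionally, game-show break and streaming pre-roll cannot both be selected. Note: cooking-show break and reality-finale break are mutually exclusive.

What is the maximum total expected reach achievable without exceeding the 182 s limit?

531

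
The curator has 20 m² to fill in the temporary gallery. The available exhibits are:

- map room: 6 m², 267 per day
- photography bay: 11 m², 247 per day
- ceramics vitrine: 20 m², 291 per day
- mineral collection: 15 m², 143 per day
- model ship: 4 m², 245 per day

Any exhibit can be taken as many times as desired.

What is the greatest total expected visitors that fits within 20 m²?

Taking 5×model ship: 20 m² used, 1225 in expected visitors.
No other feasible combination exceeds 1225.

1225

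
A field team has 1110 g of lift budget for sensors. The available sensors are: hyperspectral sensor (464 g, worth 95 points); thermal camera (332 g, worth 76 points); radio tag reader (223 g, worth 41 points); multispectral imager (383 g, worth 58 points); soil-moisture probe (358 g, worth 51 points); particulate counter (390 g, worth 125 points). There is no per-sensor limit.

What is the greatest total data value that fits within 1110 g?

291

The ratio ordering already packs tightly: radio tag reader + 2×particulate counter, 1003 g, 291.
The spare 107 g is too small for any remaining sensor, and no exchange beats 291.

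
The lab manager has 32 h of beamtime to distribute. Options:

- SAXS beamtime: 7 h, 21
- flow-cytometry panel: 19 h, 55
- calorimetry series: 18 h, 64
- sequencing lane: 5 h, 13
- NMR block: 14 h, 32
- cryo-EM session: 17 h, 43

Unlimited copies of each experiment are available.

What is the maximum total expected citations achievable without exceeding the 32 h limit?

106

Density check — calorimetry series 3.56, SAXS beamtime 3.00, flow-cytometry panel 2.89 are the best per h.
Best packing: 2×SAXS beamtime + calorimetry series — 32 h, 106 total.
Nothing else within 32 h beats 106.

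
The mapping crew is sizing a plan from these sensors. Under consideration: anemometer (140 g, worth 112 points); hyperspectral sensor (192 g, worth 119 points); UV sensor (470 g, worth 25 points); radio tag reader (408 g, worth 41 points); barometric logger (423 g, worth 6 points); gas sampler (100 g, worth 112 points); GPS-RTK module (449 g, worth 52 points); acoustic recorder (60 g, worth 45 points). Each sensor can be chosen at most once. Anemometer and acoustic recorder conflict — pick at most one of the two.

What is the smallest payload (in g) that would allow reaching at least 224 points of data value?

Minimise g subject to total data value ≥ 224.
anemometer + gas sampler reaches 224 using 240 g.
No combination under 240 g hits 224.

240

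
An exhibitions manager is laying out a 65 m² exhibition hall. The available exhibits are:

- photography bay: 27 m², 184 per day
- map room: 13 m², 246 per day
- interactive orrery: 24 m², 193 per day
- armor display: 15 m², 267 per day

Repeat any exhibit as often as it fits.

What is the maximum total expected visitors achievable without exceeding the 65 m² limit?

1230

Ranking by ratio (expected visitors/m²): map room 18.92, armor display 17.80, interactive orrery 8.04.
Best packing: 5×map room — 65 m², 1230 total.
Nothing else within 65 m² beats 1230.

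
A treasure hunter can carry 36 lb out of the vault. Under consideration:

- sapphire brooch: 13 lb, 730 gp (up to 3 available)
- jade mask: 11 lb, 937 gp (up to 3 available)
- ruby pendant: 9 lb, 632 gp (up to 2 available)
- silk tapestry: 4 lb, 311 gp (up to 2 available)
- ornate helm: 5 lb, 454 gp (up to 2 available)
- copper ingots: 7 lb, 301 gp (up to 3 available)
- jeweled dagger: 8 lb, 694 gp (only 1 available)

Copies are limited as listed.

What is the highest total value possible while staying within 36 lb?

3093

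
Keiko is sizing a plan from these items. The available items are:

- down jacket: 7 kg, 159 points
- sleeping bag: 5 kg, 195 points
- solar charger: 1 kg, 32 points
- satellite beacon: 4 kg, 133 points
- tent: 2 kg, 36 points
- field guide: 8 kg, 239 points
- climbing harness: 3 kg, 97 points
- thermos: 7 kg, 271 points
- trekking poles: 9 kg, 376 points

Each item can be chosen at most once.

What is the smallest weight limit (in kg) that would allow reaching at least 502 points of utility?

Minimise kg subject to total utility ≥ 502.
satellite beacon + trekking poles: 509 utility at 13 kg.
Below 13 kg the best achievable stays under 502.

13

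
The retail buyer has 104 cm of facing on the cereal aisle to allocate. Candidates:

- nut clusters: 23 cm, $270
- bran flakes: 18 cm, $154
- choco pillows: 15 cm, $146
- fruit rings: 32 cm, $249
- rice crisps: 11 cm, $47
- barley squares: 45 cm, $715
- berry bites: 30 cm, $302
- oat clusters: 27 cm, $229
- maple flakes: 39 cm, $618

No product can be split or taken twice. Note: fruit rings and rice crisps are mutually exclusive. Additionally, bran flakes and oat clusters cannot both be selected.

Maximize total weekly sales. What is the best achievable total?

Greedy by ratio would take choco pillows + barley squares + maple flakes: 99 cm used, total 1479.
The 15 cm tied up in choco pillows is better spent on bran flakes — total rises to 1487 (102 cm).
The spare 2 cm is too small for any remaining product, and no feasible exchange beats 1487.

1487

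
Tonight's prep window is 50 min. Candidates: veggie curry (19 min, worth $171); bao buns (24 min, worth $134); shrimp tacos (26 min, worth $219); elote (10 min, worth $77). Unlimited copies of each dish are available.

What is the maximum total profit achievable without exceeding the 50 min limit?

419

Taking 2×veggie curry + elote: 48 min used, 419 in profit.
Every other selection either busts 50 min or fails to beat 419.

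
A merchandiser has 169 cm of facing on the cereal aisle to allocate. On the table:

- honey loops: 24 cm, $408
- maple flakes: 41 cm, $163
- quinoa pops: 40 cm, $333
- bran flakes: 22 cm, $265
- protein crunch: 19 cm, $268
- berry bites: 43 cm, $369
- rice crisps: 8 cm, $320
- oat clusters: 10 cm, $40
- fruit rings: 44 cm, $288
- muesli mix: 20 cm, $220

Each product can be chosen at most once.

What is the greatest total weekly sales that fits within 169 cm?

A density-first pass picks honey loops + bran flakes + protein crunch + berry bites + rice crisps + oat clusters + muesli mix — 1890 at 146 cm.
Dropping muesli mix frees 20 cm; slotting in quinoa pops (40 cm) lifts the total to 2003 at 166 cm.
Next best is honey loops + quinoa pops + bran flakes + protein crunch + berry bites + rice crisps at 1963 (156 cm) — short by 40.

2003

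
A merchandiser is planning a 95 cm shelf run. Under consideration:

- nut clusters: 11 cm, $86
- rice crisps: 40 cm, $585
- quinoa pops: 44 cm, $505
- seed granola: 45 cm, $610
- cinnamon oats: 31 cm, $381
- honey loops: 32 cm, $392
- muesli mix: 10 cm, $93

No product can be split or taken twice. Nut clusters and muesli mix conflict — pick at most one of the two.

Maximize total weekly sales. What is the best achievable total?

1288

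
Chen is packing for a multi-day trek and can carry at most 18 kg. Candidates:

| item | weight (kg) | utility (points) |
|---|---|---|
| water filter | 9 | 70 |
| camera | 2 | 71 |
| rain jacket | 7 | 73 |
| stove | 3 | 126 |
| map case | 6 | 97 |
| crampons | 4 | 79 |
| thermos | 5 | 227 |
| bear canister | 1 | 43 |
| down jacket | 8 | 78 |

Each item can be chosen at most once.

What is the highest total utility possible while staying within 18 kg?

A density-first pass picks camera + stove + crampons + thermos + bear canister — 546 at 15 kg.
Replace crampons with map case: the trade gains 18 net, giving 564 at 17 kg.
That's the maximum — no swap from here does better than 564.

564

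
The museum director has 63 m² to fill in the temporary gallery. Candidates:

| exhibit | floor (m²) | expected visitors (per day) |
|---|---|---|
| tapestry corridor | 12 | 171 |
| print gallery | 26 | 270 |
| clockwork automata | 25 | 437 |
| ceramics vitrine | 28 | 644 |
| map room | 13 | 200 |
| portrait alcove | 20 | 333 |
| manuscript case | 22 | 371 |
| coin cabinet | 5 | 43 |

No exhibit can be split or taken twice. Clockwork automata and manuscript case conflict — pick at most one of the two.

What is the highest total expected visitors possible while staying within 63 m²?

1215

Density check — ceramics vitrine 23.00, clockwork automata 17.48, manuscript case 16.86, portrait alcove 16.65 are the best per m².
Filling by ratio: clockwork automata + ceramics vitrine + coin cabinet for 1124, with 5 m² left unused.
The 30 m² tied up in clockwork automata and coin cabinet is better spent on map room + manuscript case — total rises to 1215 (63 m²).
Next best is tapestry corridor + ceramics vitrine + manuscript case at 1186 (62 m²) — short by 29.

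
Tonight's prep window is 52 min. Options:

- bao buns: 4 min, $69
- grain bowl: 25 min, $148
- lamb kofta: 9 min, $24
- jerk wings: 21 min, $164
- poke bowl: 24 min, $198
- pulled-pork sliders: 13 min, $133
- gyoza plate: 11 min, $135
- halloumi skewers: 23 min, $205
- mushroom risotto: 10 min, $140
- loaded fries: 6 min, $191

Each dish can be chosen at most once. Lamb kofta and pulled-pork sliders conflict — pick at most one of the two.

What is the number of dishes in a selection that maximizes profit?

5

Best achievable profit is 699.
bao buns + jerk wings + gyoza plate + mushroom risotto + loaded fries hits 699 at 52 min.
Every optimal selection uses 5 dishes.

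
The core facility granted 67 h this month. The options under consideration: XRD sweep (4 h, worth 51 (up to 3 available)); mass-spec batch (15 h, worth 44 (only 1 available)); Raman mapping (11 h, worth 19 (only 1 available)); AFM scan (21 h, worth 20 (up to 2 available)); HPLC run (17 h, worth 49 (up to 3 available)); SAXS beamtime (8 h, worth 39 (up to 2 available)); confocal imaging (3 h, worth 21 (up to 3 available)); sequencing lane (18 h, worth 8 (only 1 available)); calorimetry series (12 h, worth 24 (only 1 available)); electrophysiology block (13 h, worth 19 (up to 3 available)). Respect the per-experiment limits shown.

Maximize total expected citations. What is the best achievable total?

367

By expected citations per h: XRD sweep 12.75, confocal imaging 7.00, SAXS beamtime 4.88 lead.
Greedy by ratio would take 3×XRD sweep + mass-spec batch + 2×SAXS beamtime + 3×confocal imaging + calorimetry series: 64 h used, total 362.
Replace mass-spec batch with HPLC run: the trade gains 5 net, giving 367 at 66 h.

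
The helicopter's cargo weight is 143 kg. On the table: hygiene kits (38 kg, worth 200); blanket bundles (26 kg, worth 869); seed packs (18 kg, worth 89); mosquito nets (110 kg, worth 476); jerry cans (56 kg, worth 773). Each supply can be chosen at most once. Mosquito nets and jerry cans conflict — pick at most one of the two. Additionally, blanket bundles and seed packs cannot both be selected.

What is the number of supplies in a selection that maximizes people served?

3

Best achievable people served is 1842.
hygiene kits + blanket bundles + jerry cans hits 1842 at 120 kg.
Every optimal selection uses 3 supplies.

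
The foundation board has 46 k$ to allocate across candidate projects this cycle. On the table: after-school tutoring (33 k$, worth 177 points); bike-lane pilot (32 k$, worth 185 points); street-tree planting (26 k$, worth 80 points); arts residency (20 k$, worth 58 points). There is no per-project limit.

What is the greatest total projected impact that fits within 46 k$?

Best packing: bike-lane pilot — 32 k$, 185 total.
The spare 14 k$ is too small for any remaining project, and no exchange beats 185.

185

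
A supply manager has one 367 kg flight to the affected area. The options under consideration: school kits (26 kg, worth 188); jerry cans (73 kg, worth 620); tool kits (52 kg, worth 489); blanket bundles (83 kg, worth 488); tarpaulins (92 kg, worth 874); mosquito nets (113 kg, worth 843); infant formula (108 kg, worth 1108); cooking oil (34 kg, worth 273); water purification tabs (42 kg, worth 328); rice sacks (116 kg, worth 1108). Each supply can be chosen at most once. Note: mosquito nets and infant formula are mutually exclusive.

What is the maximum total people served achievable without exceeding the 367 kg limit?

Filling by ratio: tarpaulins + infant formula + cooking oil + rice sacks for 3363, with 17 kg left unused.
Reworking the packing: jerry cans + tool kits + tarpaulins + infant formula + water purification tabs uses 367 kg and improves the total to 3419.
Nothing else feasible within 367 kg beats 3419.

3419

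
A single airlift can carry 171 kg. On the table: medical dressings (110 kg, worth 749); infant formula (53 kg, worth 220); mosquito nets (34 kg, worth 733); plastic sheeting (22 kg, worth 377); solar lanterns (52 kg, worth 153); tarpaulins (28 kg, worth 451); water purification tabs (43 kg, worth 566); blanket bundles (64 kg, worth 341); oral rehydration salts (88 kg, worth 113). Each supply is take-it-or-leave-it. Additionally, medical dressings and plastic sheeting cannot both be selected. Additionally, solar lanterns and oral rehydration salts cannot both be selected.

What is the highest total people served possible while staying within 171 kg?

Mosquito nets + plastic sheeting + tarpaulins + water purification tabs uses 127 of the 171 kg and totals 2127.
Runner-up mosquito nets + tarpaulins + water purification tabs + blanket bundles tops out at 2091.

2127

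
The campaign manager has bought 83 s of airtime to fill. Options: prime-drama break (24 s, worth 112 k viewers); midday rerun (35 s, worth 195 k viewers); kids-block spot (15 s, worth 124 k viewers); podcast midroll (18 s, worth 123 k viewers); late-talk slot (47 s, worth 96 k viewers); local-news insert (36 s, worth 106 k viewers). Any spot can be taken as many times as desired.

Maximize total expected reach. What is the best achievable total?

By expected reach per s: kids-block spot 8.27, podcast midroll 6.83, midday rerun 5.57 lead.
Taking 5×kids-block spot: 75 s used, 620 in expected reach.
Nothing else within 83 s beats 620.

620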